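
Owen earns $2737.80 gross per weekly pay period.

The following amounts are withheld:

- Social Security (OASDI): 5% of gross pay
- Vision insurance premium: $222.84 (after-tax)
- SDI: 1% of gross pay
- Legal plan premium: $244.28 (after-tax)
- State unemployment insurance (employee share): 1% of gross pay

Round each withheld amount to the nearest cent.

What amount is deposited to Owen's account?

$2079.03

SDI: $2737.80 × 0.01 = $27.38
Social Security (OASDI): $2737.80 × 0.05 = $136.89
State unemployment insurance (employee share): $2737.80 × 0.01 = $27.38
Legal plan premium: $244.28
Vision insurance premium: $222.84
Total deductions = $27.38 + $136.89 + $27.38 + $244.28 + $222.84 = $658.77
Net pay = $2737.80 − $658.77 = $2079.03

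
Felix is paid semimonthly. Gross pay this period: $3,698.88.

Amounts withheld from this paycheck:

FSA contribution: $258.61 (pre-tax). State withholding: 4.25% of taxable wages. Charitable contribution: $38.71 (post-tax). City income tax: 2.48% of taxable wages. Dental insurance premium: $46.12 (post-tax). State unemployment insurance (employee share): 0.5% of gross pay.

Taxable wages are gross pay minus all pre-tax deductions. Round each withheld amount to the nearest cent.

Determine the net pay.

FSA contribution: $258.61
Taxable wages = $3,698.88 − $258.61 = $3,440.27
State withholding: $3,440.27 × 0.0425 = $146.21
City income tax: $3,440.27 × 0.0248 = $85.32
State unemployment insurance (employee share): $3,698.88 × 0.005 = $18.49
Dental insurance premium: $46.12
Charitable contribution: $38.71
Total deductions = $258.61 + $146.21 + $85.32 + $18.49 + $46.12 + $38.71 = $593.46
Net pay = $3,698.88 − $593.46 = $3,105.42

$3,105.42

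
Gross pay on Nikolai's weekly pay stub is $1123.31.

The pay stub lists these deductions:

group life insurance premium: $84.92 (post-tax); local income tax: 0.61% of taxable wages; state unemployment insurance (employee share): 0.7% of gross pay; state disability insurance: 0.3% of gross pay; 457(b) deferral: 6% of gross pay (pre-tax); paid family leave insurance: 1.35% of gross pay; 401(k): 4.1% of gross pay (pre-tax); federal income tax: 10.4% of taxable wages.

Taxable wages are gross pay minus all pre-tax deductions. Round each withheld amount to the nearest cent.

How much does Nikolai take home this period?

401(k): $1123.31 × 0.041 = $46.06
457(b) deferral: $1123.31 × 0.06 = $67.40
Pre-tax total = $46.06 + $67.40 = $113.46
Taxable wages = $1123.31 − $113.46 = $1009.85
Federal income tax: $1009.85 × 0.104 = $105.02
Local income tax: $1009.85 × 0.0061 = $6.16
State disability insurance: $1123.31 × 0.003 = $3.37
State unemployment insurance (employee share): $1123.31 × 0.007 = $7.86
Paid family leave insurance: $1123.31 × 0.0135 = $15.16
Group life insurance premium: $84.92
Total deductions = $46.06 + $67.40 + $105.02 + $6.16 + $3.37 + $7.86 + $15.16 + $84.92 = $335.95
Net pay = $1123.31 − $335.95 = $787.36

$787.36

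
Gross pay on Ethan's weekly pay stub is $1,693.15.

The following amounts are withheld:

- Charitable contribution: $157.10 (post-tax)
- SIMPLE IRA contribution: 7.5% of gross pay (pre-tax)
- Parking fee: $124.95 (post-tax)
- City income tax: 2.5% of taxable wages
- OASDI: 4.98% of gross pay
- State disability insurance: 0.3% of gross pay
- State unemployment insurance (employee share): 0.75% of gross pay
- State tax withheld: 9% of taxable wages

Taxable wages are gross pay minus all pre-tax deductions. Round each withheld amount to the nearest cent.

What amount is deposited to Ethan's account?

SIMPLE IRA contribution: $1,693.15 × 0.075 = $126.99
Taxable wages = $1,693.15 − $126.99 = $1,566.16
State tax withheld: $1,566.16 × 0.09 = $140.95
City income tax: $1,566.16 × 0.025 = $39.15
OASDI: $1,693.15 × 0.0498 = $84.32
State disability insurance: $1,693.15 × 0.003 = $5.08
State unemployment insurance (employee share): $1,693.15 × 0.0075 = $12.70
Charitable contribution: $157.10
Parking fee: $124.95
Total deductions = $126.99 + $140.95 + $39.15 + $84.32 + $5.08 + $12.70 + $157.10 + $124.95 = $691.24
Net pay = $1,693.15 − $691.24 = $1,001.91

$1,001.91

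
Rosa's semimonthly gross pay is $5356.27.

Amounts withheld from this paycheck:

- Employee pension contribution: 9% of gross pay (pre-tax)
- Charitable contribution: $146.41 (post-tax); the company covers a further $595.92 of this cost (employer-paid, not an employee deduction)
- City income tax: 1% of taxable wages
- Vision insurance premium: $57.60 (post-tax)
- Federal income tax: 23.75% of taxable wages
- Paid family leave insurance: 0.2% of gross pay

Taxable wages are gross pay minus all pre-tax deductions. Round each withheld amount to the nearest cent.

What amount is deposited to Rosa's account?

$3453.13

Employee pension contribution: $5356.27 × 0.09 = $482.06
Taxable wages = $5356.27 − $482.06 = $4874.21
Federal income tax: $4874.21 × 0.2375 = $1157.62
City income tax: $4874.21 × 0.01 = $48.74
Paid family leave insurance: $5356.27 × 0.002 = $10.71
Vision insurance premium: $57.60
Charitable contribution: $146.41
(Employer's $595.92 toward charitable contribution is not withheld from the employee.)
Total deductions = $482.06 + $1157.62 + $48.74 + $10.71 + $57.60 + $146.41 = $1903.14
Net pay = $5356.27 − $1903.14 = $3453.13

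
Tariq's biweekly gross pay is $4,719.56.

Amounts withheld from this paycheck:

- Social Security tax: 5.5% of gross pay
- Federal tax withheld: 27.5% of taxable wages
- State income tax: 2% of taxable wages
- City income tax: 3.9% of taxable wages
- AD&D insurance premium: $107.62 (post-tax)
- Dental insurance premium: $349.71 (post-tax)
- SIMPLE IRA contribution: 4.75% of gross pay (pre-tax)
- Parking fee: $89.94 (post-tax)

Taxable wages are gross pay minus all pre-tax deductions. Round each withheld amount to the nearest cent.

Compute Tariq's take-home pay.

$2,187.07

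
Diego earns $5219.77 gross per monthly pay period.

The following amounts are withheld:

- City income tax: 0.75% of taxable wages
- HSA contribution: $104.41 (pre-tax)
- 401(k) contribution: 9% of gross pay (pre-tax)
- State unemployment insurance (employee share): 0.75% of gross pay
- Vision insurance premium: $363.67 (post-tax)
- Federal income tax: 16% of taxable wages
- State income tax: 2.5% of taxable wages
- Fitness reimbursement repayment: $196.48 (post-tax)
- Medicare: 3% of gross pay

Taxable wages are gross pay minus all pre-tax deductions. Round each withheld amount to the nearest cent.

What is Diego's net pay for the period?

$2995.42

401(k) contribution: $5219.77 × 0.09 = $469.78
HSA contribution: $104.41
Pre-tax total = $469.78 + $104.41 = $574.19
Taxable wages = $5219.77 − $574.19 = $4645.58
City income tax: $4645.58 × 0.0075 = $34.84
Federal income tax: $4645.58 × 0.16 = $743.29
State income tax: $4645.58 × 0.025 = $116.14
Medicare: $5219.77 × 0.03 = $156.59
State unemployment insurance (employee share): $5219.77 × 0.0075 = $39.15
Fitness reimbursement repayment: $196.48
Vision insurance premium: $363.67
Total deductions = $469.78 + $104.41 + $34.84 + $743.29 + $116.14 + $156.59 + $39.15 + $196.48 + $363.67 = $2224.35
Net pay = $5219.77 − $2224.35 = $2995.42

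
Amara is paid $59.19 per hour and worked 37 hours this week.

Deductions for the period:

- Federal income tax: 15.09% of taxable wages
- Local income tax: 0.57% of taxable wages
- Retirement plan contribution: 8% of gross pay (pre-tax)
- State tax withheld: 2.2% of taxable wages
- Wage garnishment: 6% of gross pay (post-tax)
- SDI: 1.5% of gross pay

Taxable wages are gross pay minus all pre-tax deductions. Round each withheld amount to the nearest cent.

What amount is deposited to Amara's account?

$1490.73

Gross pay: 37 × $59.19 = $2190.03
Retirement plan contribution: $2190.03 × 0.08 = $175.20
Taxable wages = $2190.03 − $175.20 = $2014.83
Federal income tax: $2014.83 × 0.1509 = $304.04
State tax withheld: $2014.83 × 0.022 = $44.33
Local income tax: $2014.83 × 0.0057 = $11.48
SDI: $2190.03 × 0.015 = $32.85
Wage garnishment: $2190.03 × 0.06 = $131.40
Total deductions = $175.20 + $304.04 + $44.33 + $11.48 + $32.85 + $131.40 = $699.30
Net pay = $2190.03 − $699.30 = $1490.73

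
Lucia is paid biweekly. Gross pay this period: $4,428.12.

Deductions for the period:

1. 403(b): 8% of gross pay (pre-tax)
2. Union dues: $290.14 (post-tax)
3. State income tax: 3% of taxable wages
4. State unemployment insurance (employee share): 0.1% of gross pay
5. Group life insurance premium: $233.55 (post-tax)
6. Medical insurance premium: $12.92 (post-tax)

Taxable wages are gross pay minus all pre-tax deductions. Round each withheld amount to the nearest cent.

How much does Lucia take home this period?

$3,410.61

403(b): $4,428.12 × 0.08 = $354.25
Taxable wages = $4,428.12 − $354.25 = $4,073.87
State income tax: $4,073.87 × 0.03 = $122.22
State unemployment insurance (employee share): $4,428.12 × 0.001 = $4.43
Medical insurance premium: $12.92
Group life insurance premium: $233.55
Union dues: $290.14
Total deductions = $354.25 + $122.22 + $4.43 + $12.92 + $233.55 + $290.14 = $1,017.51
Net pay = $4,428.12 − $1,017.51 = $3,410.61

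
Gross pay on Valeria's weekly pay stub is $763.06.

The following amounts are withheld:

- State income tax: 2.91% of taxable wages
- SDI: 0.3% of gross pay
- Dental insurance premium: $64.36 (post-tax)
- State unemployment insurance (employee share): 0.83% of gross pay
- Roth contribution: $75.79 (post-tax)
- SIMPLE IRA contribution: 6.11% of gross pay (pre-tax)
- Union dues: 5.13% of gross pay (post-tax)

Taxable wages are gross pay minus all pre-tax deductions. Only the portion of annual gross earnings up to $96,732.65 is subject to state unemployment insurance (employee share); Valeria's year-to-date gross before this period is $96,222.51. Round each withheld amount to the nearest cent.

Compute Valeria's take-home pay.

$509.78

SIMPLE IRA contribution: $763.06 × 0.0611 = $46.62
Taxable wages = $763.06 − $46.62 = $716.44
State income tax: $716.44 × 0.0291 = $20.85
State unemployment insurance (employee share): only $96,732.65 − $96,222.51 = $510.14 of this check is subject → $510.14 × 0.0083 = $4.23
SDI: $763.06 × 0.003 = $2.29
Dental insurance premium: $64.36
Roth contribution: $75.79
Union dues: $763.06 × 0.0513 = $39.14
Total deductions = $46.62 + $20.85 + $4.23 + $2.29 + $64.36 + $75.79 + $39.14 = $253.28
Net pay = $763.06 − $253.28 = $509.78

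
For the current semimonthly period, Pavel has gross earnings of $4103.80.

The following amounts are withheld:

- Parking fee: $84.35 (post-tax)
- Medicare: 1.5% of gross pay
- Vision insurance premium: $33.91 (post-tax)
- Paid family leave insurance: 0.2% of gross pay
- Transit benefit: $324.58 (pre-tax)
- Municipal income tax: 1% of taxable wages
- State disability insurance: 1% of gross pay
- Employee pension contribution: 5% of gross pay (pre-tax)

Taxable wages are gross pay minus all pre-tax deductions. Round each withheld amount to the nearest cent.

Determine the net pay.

$3309.22

Transit benefit: $324.58
Employee pension contribution: $4103.80 × 0.05 = $205.19
Pre-tax total = $324.58 + $205.19 = $529.77
Taxable wages = $4103.80 − $529.77 = $3574.03
Municipal income tax: $3574.03 × 0.01 = $35.74
Paid family leave insurance: $4103.80 × 0.002 = $8.21
State disability insurance: $4103.80 × 0.01 = $41.04
Medicare: $4103.80 × 0.015 = $61.56
Parking fee: $84.35
Vision insurance premium: $33.91
Total deductions = $324.58 + $205.19 + $35.74 + $8.21 + $41.04 + $61.56 + $84.35 + $33.91 = $794.58
Net pay = $4103.80 − $794.58 = $3309.22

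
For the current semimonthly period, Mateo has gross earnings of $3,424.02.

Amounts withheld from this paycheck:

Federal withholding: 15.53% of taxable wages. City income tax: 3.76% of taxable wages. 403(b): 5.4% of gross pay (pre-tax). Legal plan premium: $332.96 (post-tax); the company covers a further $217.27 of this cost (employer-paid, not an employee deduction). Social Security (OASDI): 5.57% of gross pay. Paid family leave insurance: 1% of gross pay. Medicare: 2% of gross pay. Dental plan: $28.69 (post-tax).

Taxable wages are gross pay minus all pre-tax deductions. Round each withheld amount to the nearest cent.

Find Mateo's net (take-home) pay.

$1,959.20

403(b): $3,424.02 × 0.054 = $184.90
Taxable wages = $3,424.02 − $184.90 = $3,239.12
Federal withholding: $3,239.12 × 0.1553 = $503.04
City income tax: $3,239.12 × 0.0376 = $121.79
Paid family leave insurance: $3,424.02 × 0.01 = $34.24
Medicare: $3,424.02 × 0.02 = $68.48
Social Security (OASDI): $3,424.02 × 0.0557 = $190.72
Dental plan: $28.69
Legal plan premium: $332.96
(Employer's $217.27 toward legal plan premium is not withheld from the employee.)
Total deductions = $184.90 + $503.04 + $121.79 + $34.24 + $68.48 + $190.72 + $28.69 + $332.96 = $1,464.82
Net pay = $3,424.02 − $1,464.82 = $1,959.20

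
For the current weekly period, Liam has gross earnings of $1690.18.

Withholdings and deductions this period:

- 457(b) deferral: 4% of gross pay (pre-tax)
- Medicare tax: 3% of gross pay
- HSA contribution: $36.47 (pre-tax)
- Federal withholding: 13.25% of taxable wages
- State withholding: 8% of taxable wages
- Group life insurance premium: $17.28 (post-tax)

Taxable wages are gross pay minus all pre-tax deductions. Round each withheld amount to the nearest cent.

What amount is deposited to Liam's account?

457(b) deferral: $1690.18 × 0.04 = $67.61
HSA contribution: $36.47
Pre-tax total = $67.61 + $36.47 = $104.08
Taxable wages = $1690.18 − $104.08 = $1586.10
Federal withholding: $1586.10 × 0.1325 = $210.16
State withholding: $1586.10 × 0.08 = $126.89
Medicare tax: $1690.18 × 0.03 = $50.71
Group life insurance premium: $17.28
Total deductions = $67.61 + $36.47 + $210.16 + $126.89 + $50.71 + $17.28 = $509.12
Net pay = $1690.18 − $509.12 = $1181.06

$1181.06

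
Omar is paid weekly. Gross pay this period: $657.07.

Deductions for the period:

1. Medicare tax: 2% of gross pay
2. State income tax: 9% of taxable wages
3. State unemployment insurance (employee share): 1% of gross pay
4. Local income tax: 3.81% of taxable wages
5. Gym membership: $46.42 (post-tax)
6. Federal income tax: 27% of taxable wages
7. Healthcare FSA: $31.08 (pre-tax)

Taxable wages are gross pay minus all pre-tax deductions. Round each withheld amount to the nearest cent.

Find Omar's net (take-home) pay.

$310.65

Healthcare FSA: $31.08
Taxable wages = $657.07 − $31.08 = $625.99
Federal income tax: $625.99 × 0.27 = $169.02
Local income tax: $625.99 × 0.0381 = $23.85
State income tax: $625.99 × 0.09 = $56.34
State unemployment insurance (employee share): $657.07 × 0.01 = $6.57
Medicare tax: $657.07 × 0.02 = $13.14
Gym membership: $46.42
Total deductions = $31.08 + $169.02 + $23.85 + $56.34 + $6.57 + $13.14 + $46.42 = $346.42
Net pay = $657.07 − $346.42 = $310.65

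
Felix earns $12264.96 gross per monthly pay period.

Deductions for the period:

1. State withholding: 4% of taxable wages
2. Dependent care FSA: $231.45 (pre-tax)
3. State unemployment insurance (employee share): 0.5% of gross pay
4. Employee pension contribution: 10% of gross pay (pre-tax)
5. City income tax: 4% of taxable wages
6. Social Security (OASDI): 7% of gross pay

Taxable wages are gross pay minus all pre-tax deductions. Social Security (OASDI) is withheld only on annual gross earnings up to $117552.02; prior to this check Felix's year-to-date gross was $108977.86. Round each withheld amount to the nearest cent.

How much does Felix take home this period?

Employee pension contribution: $12264.96 × 0.1 = $1226.50
Dependent care FSA: $231.45
Pre-tax total = $1226.50 + $231.45 = $1457.95
Taxable wages = $12264.96 − $1457.95 = $10807.01
City income tax: $10807.01 × 0.04 = $432.28
State withholding: $10807.01 × 0.04 = $432.28
Social Security (OASDI): only $117552.02 − $108977.86 = $8574.16 of this check is subject → $8574.16 × 0.07 = $600.19
State unemployment insurance (employee share): $12264.96 × 0.005 = $61.32
Total deductions = $1226.50 + $231.45 + $432.28 + $432.28 + $600.19 + $61.32 = $2984.02
Net pay = $12264.96 − $2984.02 = $9280.94

$9280.94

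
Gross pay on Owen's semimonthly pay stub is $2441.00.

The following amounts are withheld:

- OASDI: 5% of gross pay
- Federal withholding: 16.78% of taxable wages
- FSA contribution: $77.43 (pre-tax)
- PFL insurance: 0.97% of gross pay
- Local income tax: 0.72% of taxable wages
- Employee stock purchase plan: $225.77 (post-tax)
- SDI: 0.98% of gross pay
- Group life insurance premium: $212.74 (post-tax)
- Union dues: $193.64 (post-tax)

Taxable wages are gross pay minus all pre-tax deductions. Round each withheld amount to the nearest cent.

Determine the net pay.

$1148.14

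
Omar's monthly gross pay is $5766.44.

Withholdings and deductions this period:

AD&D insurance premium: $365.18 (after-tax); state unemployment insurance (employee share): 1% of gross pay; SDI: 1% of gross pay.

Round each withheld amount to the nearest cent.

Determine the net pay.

State unemployment insurance (employee share): $5766.44 × 0.01 = $57.66
SDI: $5766.44 × 0.01 = $57.66
AD&D insurance premium: $365.18
Total deductions = $57.66 + $57.66 + $365.18 = $480.50
Net pay = $5766.44 − $480.50 = $5285.94

$5285.94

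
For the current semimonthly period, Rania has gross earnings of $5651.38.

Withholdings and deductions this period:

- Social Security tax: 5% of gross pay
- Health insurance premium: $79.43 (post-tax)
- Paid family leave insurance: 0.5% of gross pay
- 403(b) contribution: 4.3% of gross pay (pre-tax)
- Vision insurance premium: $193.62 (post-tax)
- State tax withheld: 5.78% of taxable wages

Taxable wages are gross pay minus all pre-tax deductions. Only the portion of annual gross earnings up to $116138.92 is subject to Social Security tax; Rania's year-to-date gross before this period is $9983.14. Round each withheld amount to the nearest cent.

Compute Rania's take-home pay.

$4511.89

403(b) contribution: $5651.38 × 0.043 = $243.01
Taxable wages = $5651.38 − $243.01 = $5408.37
State tax withheld: $5408.37 × 0.0578 = $312.60
Paid family leave insurance: $5651.38 × 0.005 = $28.26
Social Security tax: cap not yet reached, full $5651.38 is subject → $5651.38 × 0.05 = $282.57
Health insurance premium: $79.43
Vision insurance premium: $193.62
Total deductions = $243.01 + $312.60 + $28.26 + $282.57 + $79.43 + $193.62 = $1139.49
Net pay = $5651.38 − $1139.49 = $4511.89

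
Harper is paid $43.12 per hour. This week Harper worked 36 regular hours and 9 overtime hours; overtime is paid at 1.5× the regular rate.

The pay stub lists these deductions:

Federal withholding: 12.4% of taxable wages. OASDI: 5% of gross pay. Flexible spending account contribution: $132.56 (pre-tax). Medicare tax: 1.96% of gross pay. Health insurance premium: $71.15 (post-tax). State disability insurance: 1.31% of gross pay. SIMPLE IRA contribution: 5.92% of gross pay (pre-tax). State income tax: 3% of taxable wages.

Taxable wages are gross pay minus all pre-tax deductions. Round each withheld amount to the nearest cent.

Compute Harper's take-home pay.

Regular pay: 36 × $43.12 = $1,552.32
Overtime pay: 9 × $43.12 × 1.5 = $582.12
Gross pay = $1,552.32 + $582.12 = $2,134.44
Flexible spending account contribution: $132.56
SIMPLE IRA contribution: $2,134.44 × 0.0592 = $126.36
Pre-tax total = $132.56 + $126.36 = $258.92
Taxable wages = $2,134.44 − $258.92 = $1,875.52
Federal withholding: $1,875.52 × 0.124 = $232.56
State income tax: $1,875.52 × 0.03 = $56.27
State disability insurance: $2,134.44 × 0.0131 = $27.96
OASDI: $2,134.44 × 0.05 = $106.72
Medicare tax: $2,134.44 × 0.0196 = $41.84
Health insurance premium: $71.15
Total deductions = $132.56 + $126.36 + $232.56 + $56.27 + $27.96 + $106.72 + $41.84 + $71.15 = $795.42
Net pay = $2,134.44 − $795.42 = $1,339.02

$1,339.02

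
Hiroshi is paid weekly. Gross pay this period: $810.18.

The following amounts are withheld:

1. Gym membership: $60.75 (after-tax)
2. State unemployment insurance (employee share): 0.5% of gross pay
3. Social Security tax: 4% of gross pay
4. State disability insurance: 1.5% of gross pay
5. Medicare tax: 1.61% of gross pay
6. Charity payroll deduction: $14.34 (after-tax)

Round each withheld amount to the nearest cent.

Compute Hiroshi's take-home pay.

$673.44

Social Security tax: $810.18 × 0.04 = $32.41
State disability insurance: $810.18 × 0.015 = $12.15
State unemployment insurance (employee share): $810.18 × 0.005 = $4.05
Medicare tax: $810.18 × 0.0161 = $13.04
Gym membership: $60.75
Charity payroll deduction: $14.34
Total deductions = $32.41 + $12.15 + $4.05 + $13.04 + $60.75 + $14.34 = $136.74
Net pay = $810.18 − $136.74 = $673.44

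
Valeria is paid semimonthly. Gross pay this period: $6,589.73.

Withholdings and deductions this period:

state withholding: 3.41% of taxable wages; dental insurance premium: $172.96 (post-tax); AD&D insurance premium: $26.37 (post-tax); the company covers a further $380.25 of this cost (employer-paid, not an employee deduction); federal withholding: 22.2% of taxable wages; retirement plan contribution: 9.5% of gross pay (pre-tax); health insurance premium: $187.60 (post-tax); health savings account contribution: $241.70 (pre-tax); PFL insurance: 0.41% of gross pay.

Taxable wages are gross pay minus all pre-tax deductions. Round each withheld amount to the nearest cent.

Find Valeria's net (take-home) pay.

$3,842.65

Health savings account contribution: $241.70
Retirement plan contribution: $6,589.73 × 0.095 = $626.02
Pre-tax total = $241.70 + $626.02 = $867.72
Taxable wages = $6,589.73 − $867.72 = $5,722.01
Federal withholding: $5,722.01 × 0.222 = $1,270.29
State withholding: $5,722.01 × 0.0341 = $195.12
PFL insurance: $6,589.73 × 0.0041 = $27.02
Health insurance premium: $187.60
Dental insurance premium: $172.96
AD&D insurance premium: $26.37
(Employer's $380.25 toward AD&D insurance premium is not withheld from the employee.)
Total deductions = $241.70 + $626.02 + $1,270.29 + $195.12 + $27.02 + $187.60 + $172.96 + $26.37 = $2,747.08
Net pay = $6,589.73 − $2,747.08 = $3,842.65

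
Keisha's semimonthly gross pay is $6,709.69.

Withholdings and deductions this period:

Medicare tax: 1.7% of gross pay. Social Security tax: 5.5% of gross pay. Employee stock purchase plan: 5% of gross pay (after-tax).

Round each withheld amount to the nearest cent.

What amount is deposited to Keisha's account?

Social Security tax: $6,709.69 × 0.055 = $369.03
Medicare tax: $6,709.69 × 0.017 = $114.06
Employee stock purchase plan: $6,709.69 × 0.05 = $335.48
Total deductions = $369.03 + $114.06 + $335.48 = $818.57
Net pay = $6,709.69 − $818.57 = $5,891.12

$5,891.12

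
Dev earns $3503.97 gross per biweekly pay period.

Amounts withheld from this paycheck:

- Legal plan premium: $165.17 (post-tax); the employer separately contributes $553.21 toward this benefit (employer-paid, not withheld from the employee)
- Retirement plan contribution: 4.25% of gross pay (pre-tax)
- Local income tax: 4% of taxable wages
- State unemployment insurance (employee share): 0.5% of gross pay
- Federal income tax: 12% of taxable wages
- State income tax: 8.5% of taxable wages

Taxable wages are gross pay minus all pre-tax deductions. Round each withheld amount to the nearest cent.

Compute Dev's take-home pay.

Retirement plan contribution: $3503.97 × 0.0425 = $148.92
Taxable wages = $3503.97 − $148.92 = $3355.05
State income tax: $3355.05 × 0.085 = $285.18
Local income tax: $3355.05 × 0.04 = $134.20
Federal income tax: $3355.05 × 0.12 = $402.61
State unemployment insurance (employee share): $3503.97 × 0.005 = $17.52
Legal plan premium: $165.17
(Employer's $553.21 toward legal plan premium is not withheld from the employee.)
Total deductions = $148.92 + $285.18 + $134.20 + $402.61 + $17.52 + $165.17 = $1153.60
Net pay = $3503.97 − $1153.60 = $2350.37

$2350.37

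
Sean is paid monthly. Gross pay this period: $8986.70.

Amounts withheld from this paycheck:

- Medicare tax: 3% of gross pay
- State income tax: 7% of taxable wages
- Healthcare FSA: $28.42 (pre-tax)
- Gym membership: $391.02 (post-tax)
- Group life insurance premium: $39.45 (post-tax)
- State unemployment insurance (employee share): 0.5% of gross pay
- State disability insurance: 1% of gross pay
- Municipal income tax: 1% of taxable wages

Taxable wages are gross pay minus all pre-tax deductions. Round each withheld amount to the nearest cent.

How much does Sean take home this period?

$7406.75

Healthcare FSA: $28.42
Taxable wages = $8986.70 − $28.42 = $8958.28
State income tax: $8958.28 × 0.07 = $627.08
Municipal income tax: $8958.28 × 0.01 = $89.58
Medicare tax: $8986.70 × 0.03 = $269.60
State disability insurance: $8986.70 × 0.01 = $89.87
State unemployment insurance (employee share): $8986.70 × 0.005 = $44.93
Group life insurance premium: $39.45
Gym membership: $391.02
Total deductions = $28.42 + $627.08 + $89.58 + $269.60 + $89.87 + $44.93 + $39.45 + $391.02 = $1579.95
Net pay = $8986.70 − $1579.95 = $7406.75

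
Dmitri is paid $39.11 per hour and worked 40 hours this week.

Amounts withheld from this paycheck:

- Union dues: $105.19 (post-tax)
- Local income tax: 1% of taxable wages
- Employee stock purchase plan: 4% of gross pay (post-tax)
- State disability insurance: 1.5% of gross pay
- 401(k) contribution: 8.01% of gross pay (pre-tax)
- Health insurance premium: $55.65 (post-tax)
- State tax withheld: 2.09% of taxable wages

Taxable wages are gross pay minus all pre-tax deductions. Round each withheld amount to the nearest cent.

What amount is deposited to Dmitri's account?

$1147.73

Gross pay: 40 × $39.11 = $1564.40
401(k) contribution: $1564.40 × 0.0801 = $125.31
Taxable wages = $1564.40 − $125.31 = $1439.09
State tax withheld: $1439.09 × 0.0209 = $30.08
Local income tax: $1439.09 × 0.01 = $14.39
State disability insurance: $1564.40 × 0.015 = $23.47
Health insurance premium: $55.65
Union dues: $105.19
Employee stock purchase plan: $1564.40 × 0.04 = $62.58
Total deductions = $125.31 + $30.08 + $14.39 + $23.47 + $55.65 + $105.19 + $62.58 = $416.67
Net pay = $1564.40 − $416.67 = $1147.73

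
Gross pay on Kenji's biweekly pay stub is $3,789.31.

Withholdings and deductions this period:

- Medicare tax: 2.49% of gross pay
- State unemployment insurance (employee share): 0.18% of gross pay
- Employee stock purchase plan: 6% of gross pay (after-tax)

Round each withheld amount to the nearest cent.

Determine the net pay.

$3,460.78

Medicare tax: $3,789.31 × 0.0249 = $94.35
State unemployment insurance (employee share): $3,789.31 × 0.0018 = $6.82
Employee stock purchase plan: $3,789.31 × 0.06 = $227.36
Total deductions = $94.35 + $6.82 + $227.36 = $328.53
Net pay = $3,789.31 − $328.53 = $3,460.78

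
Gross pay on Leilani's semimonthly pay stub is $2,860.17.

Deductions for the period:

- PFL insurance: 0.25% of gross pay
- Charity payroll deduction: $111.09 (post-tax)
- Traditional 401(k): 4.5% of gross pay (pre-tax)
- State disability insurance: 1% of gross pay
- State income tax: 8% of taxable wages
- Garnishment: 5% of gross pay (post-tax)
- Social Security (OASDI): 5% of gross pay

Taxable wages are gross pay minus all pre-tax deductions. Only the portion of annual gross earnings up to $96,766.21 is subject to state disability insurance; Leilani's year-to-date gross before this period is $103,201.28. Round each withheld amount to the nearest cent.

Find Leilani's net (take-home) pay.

$2,108.68

Traditional 401(k): $2,860.17 × 0.045 = $128.71
Taxable wages = $2,860.17 − $128.71 = $2,731.46
State income tax: $2,731.46 × 0.08 = $218.52
State disability insurance: annual cap $96,766.21 already reached (YTD $103,201.28), so $0.00
Social Security (OASDI): $2,860.17 × 0.05 = $143.01
PFL insurance: $2,860.17 × 0.0025 = $7.15
Garnishment: $2,860.17 × 0.05 = $143.01
Charity payroll deduction: $111.09
Total deductions = $128.71 + $218.52 + $0.00 + $143.01 + $7.15 + $143.01 + $111.09 = $751.49
Net pay = $2,860.17 − $751.49 = $2,108.68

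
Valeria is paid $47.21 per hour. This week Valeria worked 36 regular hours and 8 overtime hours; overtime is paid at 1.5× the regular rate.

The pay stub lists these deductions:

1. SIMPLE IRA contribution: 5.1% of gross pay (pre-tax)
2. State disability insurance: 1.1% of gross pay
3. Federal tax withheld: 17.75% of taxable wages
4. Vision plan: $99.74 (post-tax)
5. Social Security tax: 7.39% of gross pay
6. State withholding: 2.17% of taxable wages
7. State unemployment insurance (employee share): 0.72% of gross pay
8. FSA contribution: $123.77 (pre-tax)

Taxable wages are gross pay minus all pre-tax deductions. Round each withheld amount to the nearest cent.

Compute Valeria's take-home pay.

$1314.56

Regular pay: 36 × $47.21 = $1699.56
Overtime pay: 8 × $47.21 × 1.5 = $566.52
Gross pay = $1699.56 + $566.52 = $2266.08
FSA contribution: $123.77
SIMPLE IRA contribution: $2266.08 × 0.051 = $115.57
Pre-tax total = $123.77 + $115.57 = $239.34
Taxable wages = $2266.08 − $239.34 = $2026.74
State withholding: $2026.74 × 0.0217 = $43.98
Federal tax withheld: $2026.74 × 0.1775 = $359.75
Social Security tax: $2266.08 × 0.0739 = $167.46
State unemployment insurance (employee share): $2266.08 × 0.0072 = $16.32
State disability insurance: $2266.08 × 0.011 = $24.93
Vision plan: $99.74
Total deductions = $123.77 + $115.57 + $43.98 + $359.75 + $167.46 + $16.32 + $24.93 + $99.74 = $951.52
Net pay = $2266.08 − $951.52 = $1314.56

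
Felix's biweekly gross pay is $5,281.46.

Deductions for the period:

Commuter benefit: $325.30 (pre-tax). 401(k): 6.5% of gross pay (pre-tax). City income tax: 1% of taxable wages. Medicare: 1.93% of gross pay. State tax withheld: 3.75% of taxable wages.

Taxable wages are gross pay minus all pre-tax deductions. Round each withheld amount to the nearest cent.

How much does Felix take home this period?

$4,291.83

401(k): $5,281.46 × 0.065 = $343.29
Commuter benefit: $325.30
Pre-tax total = $343.29 + $325.30 = $668.59
Taxable wages = $5,281.46 − $668.59 = $4,612.87
State tax withheld: $4,612.87 × 0.0375 = $172.98
City income tax: $4,612.87 × 0.01 = $46.13
Medicare: $5,281.46 × 0.0193 = $101.93
Total deductions = $343.29 + $325.30 + $172.98 + $46.13 + $101.93 = $989.63
Net pay = $5,281.46 − $989.63 = $4,291.83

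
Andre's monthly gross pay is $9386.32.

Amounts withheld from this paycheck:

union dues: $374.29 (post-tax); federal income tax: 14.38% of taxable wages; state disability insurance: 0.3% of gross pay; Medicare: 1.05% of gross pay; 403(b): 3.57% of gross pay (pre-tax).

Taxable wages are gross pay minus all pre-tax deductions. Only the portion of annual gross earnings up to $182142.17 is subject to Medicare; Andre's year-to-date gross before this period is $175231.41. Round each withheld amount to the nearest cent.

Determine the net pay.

$7274.65

403(b): $9386.32 × 0.0357 = $335.09
Taxable wages = $9386.32 − $335.09 = $9051.23
Federal income tax: $9051.23 × 0.1438 = $1301.57
State disability insurance: $9386.32 × 0.003 = $28.16
Medicare: only $182142.17 − $175231.41 = $6910.76 of this check is subject → $6910.76 × 0.0105 = $72.56
Union dues: $374.29
Total deductions = $335.09 + $1301.57 + $28.16 + $72.56 + $374.29 = $2111.67
Net pay = $9386.32 − $2111.67 = $7274.65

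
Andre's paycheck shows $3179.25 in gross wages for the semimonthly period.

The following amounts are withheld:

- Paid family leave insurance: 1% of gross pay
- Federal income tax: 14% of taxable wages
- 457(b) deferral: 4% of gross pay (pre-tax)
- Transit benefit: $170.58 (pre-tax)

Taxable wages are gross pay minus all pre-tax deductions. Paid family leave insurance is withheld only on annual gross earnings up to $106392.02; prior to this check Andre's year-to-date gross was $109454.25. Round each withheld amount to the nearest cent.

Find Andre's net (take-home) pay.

$2478.09

457(b) deferral: $3179.25 × 0.04 = $127.17
Transit benefit: $170.58
Pre-tax total = $127.17 + $170.58 = $297.75
Taxable wages = $3179.25 − $297.75 = $2881.50
Federal income tax: $2881.50 × 0.14 = $403.41
Paid family leave insurance: annual cap $106392.02 already reached (YTD $109454.25), so $0.00
Total deductions = $127.17 + $170.58 + $403.41 + $0.00 = $701.16
Net pay = $3179.25 − $701.16 = $2478.09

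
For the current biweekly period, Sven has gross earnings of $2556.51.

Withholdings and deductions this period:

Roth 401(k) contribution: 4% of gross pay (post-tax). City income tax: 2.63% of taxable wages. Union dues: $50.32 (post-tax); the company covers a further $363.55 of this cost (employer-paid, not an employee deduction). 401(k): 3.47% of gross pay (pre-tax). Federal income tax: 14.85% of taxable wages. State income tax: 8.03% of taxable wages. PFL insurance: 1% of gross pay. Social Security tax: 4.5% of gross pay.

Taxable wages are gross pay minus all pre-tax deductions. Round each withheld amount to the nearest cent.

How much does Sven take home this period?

401(k): $2556.51 × 0.0347 = $88.71
Taxable wages = $2556.51 − $88.71 = $2467.80
State income tax: $2467.80 × 0.0803 = $198.16
Federal income tax: $2467.80 × 0.1485 = $366.47
City income tax: $2467.80 × 0.0263 = $64.90
PFL insurance: $2556.51 × 0.01 = $25.57
Social Security tax: $2556.51 × 0.045 = $115.04
Union dues: $50.32
Roth 401(k) contribution: $2556.51 × 0.04 = $102.26
(Employer's $363.55 toward union dues is not withheld from the employee.)
Total deductions = $88.71 + $198.16 + $366.47 + $64.90 + $25.57 + $115.04 + $50.32 + $102.26 = $1011.43
Net pay = $2556.51 − $1011.43 = $1545.08

$1545.08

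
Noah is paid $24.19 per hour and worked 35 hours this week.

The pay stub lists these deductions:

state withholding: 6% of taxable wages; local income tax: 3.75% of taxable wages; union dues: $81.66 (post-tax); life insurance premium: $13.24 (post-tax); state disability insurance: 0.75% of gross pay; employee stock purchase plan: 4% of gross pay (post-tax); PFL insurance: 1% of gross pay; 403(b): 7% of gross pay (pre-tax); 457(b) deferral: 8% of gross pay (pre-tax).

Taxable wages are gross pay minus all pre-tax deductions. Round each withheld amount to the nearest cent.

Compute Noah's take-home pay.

$505.89

Gross pay: 35 × $24.19 = $846.65
457(b) deferral: $846.65 × 0.08 = $67.73
403(b): $846.65 × 0.07 = $59.27
Pre-tax total = $67.73 + $59.27 = $127.00
Taxable wages = $846.65 − $127.00 = $719.65
Local income tax: $719.65 × 0.0375 = $26.99
State withholding: $719.65 × 0.06 = $43.18
State disability insurance: $846.65 × 0.0075 = $6.35
PFL insurance: $846.65 × 0.01 = $8.47
Union dues: $81.66
Employee stock purchase plan: $846.65 × 0.04 = $33.87
Life insurance premium: $13.24
Total deductions = $67.73 + $59.27 + $26.99 + $43.18 + $6.35 + $8.47 + $81.66 + $33.87 + $13.24 = $340.76
Net pay = $846.65 − $340.76 = $505.89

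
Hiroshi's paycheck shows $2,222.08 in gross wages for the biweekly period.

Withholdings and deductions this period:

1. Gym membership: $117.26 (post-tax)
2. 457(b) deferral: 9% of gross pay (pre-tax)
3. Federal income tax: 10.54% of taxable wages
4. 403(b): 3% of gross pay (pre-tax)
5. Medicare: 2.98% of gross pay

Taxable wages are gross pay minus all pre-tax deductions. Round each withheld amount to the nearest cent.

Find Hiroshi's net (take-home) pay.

457(b) deferral: $2,222.08 × 0.09 = $199.99
403(b): $2,222.08 × 0.03 = $66.66
Pre-tax total = $199.99 + $66.66 = $266.65
Taxable wages = $2,222.08 − $266.65 = $1,955.43
Federal income tax: $1,955.43 × 0.1054 = $206.10
Medicare: $2,222.08 × 0.0298 = $66.22
Gym membership: $117.26
Total deductions = $199.99 + $66.66 + $206.10 + $66.22 + $117.26 = $656.23
Net pay = $2,222.08 − $656.23 = $1,565.85

$1,565.85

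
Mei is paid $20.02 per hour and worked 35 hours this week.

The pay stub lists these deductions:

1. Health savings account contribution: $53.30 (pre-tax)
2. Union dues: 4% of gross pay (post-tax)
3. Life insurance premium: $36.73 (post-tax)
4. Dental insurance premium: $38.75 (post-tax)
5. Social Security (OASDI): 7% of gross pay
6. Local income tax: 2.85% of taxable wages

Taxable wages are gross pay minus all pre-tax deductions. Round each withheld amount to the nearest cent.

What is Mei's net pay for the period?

Gross pay: 35 × $20.02 = $700.70
Health savings account contribution: $53.30
Taxable wages = $700.70 − $53.30 = $647.40
Local income tax: $647.40 × 0.0285 = $18.45
Social Security (OASDI): $700.70 × 0.07 = $49.05
Union dues: $700.70 × 0.04 = $28.03
Life insurance premium: $36.73
Dental insurance premium: $38.75
Total deductions = $53.30 + $18.45 + $49.05 + $28.03 + $36.73 + $38.75 = $224.31
Net pay = $700.70 − $224.31 = $476.39

$476.39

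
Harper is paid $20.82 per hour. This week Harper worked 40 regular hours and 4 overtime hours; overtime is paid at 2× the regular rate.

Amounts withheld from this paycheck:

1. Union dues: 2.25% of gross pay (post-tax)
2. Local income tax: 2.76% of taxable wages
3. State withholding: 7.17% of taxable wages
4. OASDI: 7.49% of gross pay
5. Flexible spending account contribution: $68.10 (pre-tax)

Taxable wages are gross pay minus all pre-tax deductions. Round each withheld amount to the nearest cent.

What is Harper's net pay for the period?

$741.45

Regular pay: 40 × $20.82 = $832.80
Overtime pay: 4 × $20.82 × 2 = $166.56
Gross pay = $832.80 + $166.56 = $999.36
Flexible spending account contribution: $68.10
Taxable wages = $999.36 − $68.10 = $931.26
State withholding: $931.26 × 0.0717 = $66.77
Local income tax: $931.26 × 0.0276 = $25.70
OASDI: $999.36 × 0.0749 = $74.85
Union dues: $999.36 × 0.0225 = $22.49
Total deductions = $68.10 + $66.77 + $25.70 + $74.85 + $22.49 = $257.91
Net pay = $999.36 − $257.91 = $741.45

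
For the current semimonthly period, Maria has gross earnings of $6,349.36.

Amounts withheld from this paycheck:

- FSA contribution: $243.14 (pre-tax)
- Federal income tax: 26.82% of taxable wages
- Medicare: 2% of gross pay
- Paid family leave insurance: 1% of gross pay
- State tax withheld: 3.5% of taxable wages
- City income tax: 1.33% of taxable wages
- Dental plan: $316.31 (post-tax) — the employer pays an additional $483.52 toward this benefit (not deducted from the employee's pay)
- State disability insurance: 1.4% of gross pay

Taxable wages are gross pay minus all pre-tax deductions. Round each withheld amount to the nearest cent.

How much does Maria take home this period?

$3,577.92

FSA contribution: $243.14
Taxable wages = $6,349.36 − $243.14 = $6,106.22
State tax withheld: $6,106.22 × 0.035 = $213.72
City income tax: $6,106.22 × 0.0133 = $81.21
Federal income tax: $6,106.22 × 0.2682 = $1,637.69
State disability insurance: $6,349.36 × 0.014 = $88.89
Medicare: $6,349.36 × 0.02 = $126.99
Paid family leave insurance: $6,349.36 × 0.01 = $63.49
Dental plan: $316.31
(Employer's $483.52 toward dental plan is not withheld from the employee.)
Total deductions = $243.14 + $213.72 + $81.21 + $1,637.69 + $88.89 + $126.99 + $63.49 + $316.31 = $2,771.44
Net pay = $6,349.36 − $2,771.44 = $3,577.92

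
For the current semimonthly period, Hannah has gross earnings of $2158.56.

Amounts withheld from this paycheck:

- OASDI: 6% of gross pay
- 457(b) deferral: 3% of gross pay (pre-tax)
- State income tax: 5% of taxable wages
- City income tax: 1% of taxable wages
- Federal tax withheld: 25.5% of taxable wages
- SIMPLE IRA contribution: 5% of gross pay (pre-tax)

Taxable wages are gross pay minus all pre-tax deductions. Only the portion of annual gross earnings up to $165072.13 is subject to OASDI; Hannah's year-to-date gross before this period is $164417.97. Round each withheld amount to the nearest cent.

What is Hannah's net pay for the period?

457(b) deferral: $2158.56 × 0.03 = $64.76
SIMPLE IRA contribution: $2158.56 × 0.05 = $107.93
Pre-tax total = $64.76 + $107.93 = $172.69
Taxable wages = $2158.56 − $172.69 = $1985.87
State income tax: $1985.87 × 0.05 = $99.29
Federal tax withheld: $1985.87 × 0.255 = $506.40
City income tax: $1985.87 × 0.01 = $19.86
OASDI: only $165072.13 − $164417.97 = $654.16 of this check is subject → $654.16 × 0.06 = $39.25
Total deductions = $64.76 + $107.93 + $99.29 + $506.40 + $19.86 + $39.25 = $837.49
Net pay = $2158.56 − $837.49 = $1321.07

$1321.07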